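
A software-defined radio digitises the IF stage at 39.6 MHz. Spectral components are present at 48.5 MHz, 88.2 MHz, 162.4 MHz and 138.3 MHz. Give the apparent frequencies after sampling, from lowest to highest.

4 MHz, 8.9 MHz, 9 MHz, 19.5 MHz

fs/2 = 19.8 MHz.
48.5 MHz mod fs = 8.9 MHz.
8.9 MHz ≤ fs/2 = 19.8 MHz, appears at 8.9 MHz.
88.2 MHz mod fs = 9 MHz.
9 MHz ≤ fs/2 = 19.8 MHz, appears at 9 MHz.
162.4 MHz mod fs = 4 MHz.
4 MHz ≤ fs/2 = 19.8 MHz, appears at 4 MHz.
138.3 MHz mod fs = 19.5 MHz.
19.5 MHz ≤ fs/2 = 19.8 MHz, appears at 19.5 MHz.
Distinct values: {4 MHz, 8.9 MHz, 9 MHz, 19.5 MHz}.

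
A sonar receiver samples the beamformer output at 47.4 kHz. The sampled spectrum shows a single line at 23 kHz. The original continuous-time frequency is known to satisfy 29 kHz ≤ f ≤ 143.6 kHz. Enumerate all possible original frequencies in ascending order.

Frequencies that alias to 23 kHz are k·fs ± 23 kHz for integer k ≥ 0.
k=0: 23 kHz.
k=1: 24.4 kHz, 70.4 kHz.
k=2: 71.8 kHz, 117.8 kHz.
k=3: 119.2 kHz, 165.2 kHz.
k=4: 166.6 kHz, 212.6 kHz.
Within [29 kHz, 143.6 kHz]: 70.4 kHz, 71.8 kHz, 117.8 kHz, 119.2 kHz.

70.4 kHz, 71.8 kHz, 117.8 kHz, 119.2 kHz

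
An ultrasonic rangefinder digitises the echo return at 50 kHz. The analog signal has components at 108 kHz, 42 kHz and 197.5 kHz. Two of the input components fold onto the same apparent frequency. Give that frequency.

8 kHz

fs/2 = 25 kHz.
108 kHz mod fs = 8 kHz.
8 kHz ≤ fs/2 = 25 kHz, appears at 8 kHz.
42 kHz > fs/2 = 25 kHz, folds to fs − 42 kHz = 8 kHz.
197.5 kHz mod fs = 47.5 kHz.
47.5 kHz > fs/2 = 25 kHz, folds to fs − 47.5 kHz = 2.5 kHz.
42 kHz and 108 kHz both map to 8 kHz.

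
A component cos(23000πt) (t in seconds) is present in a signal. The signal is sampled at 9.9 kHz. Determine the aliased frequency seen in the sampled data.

ω = 23000π rad/s → f = ω/(2π) = 11500 Hz = 11.5 kHz.
11.5 kHz mod fs = 1.6 kHz.
1.6 kHz ≤ fs/2 = 4.95 kHz, appears at 1.6 kHz.

1.6 kHz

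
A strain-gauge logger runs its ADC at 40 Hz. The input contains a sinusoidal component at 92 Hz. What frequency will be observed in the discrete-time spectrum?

12 Hz

92 Hz mod fs = 12 Hz.
12 Hz ≤ fs/2 = 20 Hz, appears at 12 Hz.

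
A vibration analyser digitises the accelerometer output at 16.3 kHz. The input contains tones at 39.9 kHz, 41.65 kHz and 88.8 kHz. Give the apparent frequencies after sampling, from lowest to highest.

fs/2 = 8.15 kHz.
39.9 kHz mod fs = 7.3 kHz.
7.3 kHz ≤ fs/2 = 8.15 kHz, appears at 7.3 kHz.
41.65 kHz mod fs = 9.05 kHz.
9.05 kHz > fs/2 = 8.15 kHz, folds to fs − 9.05 kHz = 7.25 kHz.
88.8 kHz mod fs = 7.3 kHz.
7.3 kHz ≤ fs/2 = 8.15 kHz, appears at 7.3 kHz.
Distinct values: {7.25 kHz, 7.3 kHz}.

7.25 kHz, 7.3 kHz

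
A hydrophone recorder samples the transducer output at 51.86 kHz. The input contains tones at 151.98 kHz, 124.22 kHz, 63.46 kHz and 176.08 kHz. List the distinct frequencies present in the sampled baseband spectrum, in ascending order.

3.6 kHz, 11.6 kHz, 20.5 kHz

fs/2 = 25.93 kHz.
151.98 kHz mod fs = 48.26 kHz.
48.26 kHz > fs/2 = 25.93 kHz, folds to fs − 48.26 kHz = 3.6 kHz.
124.22 kHz mod fs = 20.5 kHz.
20.5 kHz ≤ fs/2 = 25.93 kHz, appears at 20.5 kHz.
63.46 kHz mod fs = 11.6 kHz.
11.6 kHz ≤ fs/2 = 25.93 kHz, appears at 11.6 kHz.
176.08 kHz mod fs = 20.5 kHz.
20.5 kHz ≤ fs/2 = 25.93 kHz, appears at 20.5 kHz.
Distinct values: {3.6 kHz, 11.6 kHz, 20.5 kHz}.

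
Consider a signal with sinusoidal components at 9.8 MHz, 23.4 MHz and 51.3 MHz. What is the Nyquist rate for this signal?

102.6 MHz

Highest-frequency component: 51.3 MHz.
Nyquist rate = 2 × 51.3 MHz = 102.6 MHz.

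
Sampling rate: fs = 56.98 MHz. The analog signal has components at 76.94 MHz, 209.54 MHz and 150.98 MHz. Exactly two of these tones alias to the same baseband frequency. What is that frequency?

fs/2 = 28.49 MHz.
76.94 MHz mod fs = 19.96 MHz.
19.96 MHz ≤ fs/2 = 28.49 MHz, appears at 19.96 MHz.
209.54 MHz mod fs = 38.6 MHz.
38.6 MHz > fs/2 = 28.49 MHz, folds to fs − 38.6 MHz = 18.38 MHz.
150.98 MHz mod fs = 37.02 MHz.
37.02 MHz > fs/2 = 28.49 MHz, folds to fs − 37.02 MHz = 19.96 MHz.
76.94 MHz and 150.98 MHz both map to 19.96 MHz.

19.96 MHz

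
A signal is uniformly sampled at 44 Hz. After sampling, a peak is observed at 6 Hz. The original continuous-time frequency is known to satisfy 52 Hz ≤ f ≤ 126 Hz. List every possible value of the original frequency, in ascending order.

Frequencies that alias to 6 Hz are k·fs ± 6 Hz for integer k ≥ 0.
k=0: 6 Hz.
k=1: 38 Hz, 50 Hz.
k=2: 82 Hz, 94 Hz.
k=3: 126 Hz, 138 Hz.
k=4: 170 Hz, 182 Hz.
Within [52 Hz, 126 Hz]: 82 Hz, 94 Hz, 126 Hz.

82 Hz, 94 Hz, 126 Hz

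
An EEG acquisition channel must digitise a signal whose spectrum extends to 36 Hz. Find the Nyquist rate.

72 Hz

Nyquist rate = 2 × 36 Hz = 72 Hz.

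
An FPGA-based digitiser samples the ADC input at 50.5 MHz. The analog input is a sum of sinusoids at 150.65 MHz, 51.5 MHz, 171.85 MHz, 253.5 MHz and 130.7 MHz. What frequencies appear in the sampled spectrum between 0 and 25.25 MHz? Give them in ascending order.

fs/2 = 25.25 MHz.
150.65 MHz mod fs = 49.65 MHz.
49.65 MHz > fs/2 = 25.25 MHz, folds to fs − 49.65 MHz = 0.85 MHz.
51.5 MHz mod fs = 1 MHz.
1 MHz ≤ fs/2 = 25.25 MHz, appears at 1 MHz.
171.85 MHz mod fs = 20.35 MHz.
20.35 MHz ≤ fs/2 = 25.25 MHz, appears at 20.35 MHz.
253.5 MHz mod fs = 1 MHz.
1 MHz ≤ fs/2 = 25.25 MHz, appears at 1 MHz.
130.7 MHz mod fs = 29.7 MHz.
29.7 MHz > fs/2 = 25.25 MHz, folds to fs − 29.7 MHz = 20.8 MHz.
Distinct values: {0.85 MHz, 1 MHz, 20.35 MHz, 20.8 MHz}.

0.85 MHz, 1 MHz, 20.35 MHz, 20.8 MHz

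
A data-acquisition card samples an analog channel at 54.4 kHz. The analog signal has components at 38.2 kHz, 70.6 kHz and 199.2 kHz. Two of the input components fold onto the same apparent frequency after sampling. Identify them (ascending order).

fs/2 = 27.2 kHz.
38.2 kHz > fs/2 = 27.2 kHz, folds to fs − 38.2 kHz = 16.2 kHz.
70.6 kHz mod fs = 16.2 kHz.
16.2 kHz ≤ fs/2 = 27.2 kHz, appears at 16.2 kHz.
199.2 kHz mod fs = 36 kHz.
36 kHz > fs/2 = 27.2 kHz, folds to fs − 36 kHz = 18.4 kHz.
38.2 kHz and 70.6 kHz both map to 16.2 kHz.

38.2 kHz, 70.6 kHz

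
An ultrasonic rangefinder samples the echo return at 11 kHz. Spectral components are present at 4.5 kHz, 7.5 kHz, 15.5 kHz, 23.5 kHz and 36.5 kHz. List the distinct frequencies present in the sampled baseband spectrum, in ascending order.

1.5 kHz, 3.5 kHz, 4.5 kHz

fs/2 = 5.5 kHz.
4.5 kHz ≤ fs/2 = 5.5 kHz, passes unchanged.
7.5 kHz > fs/2 = 5.5 kHz, folds to fs − 7.5 kHz = 3.5 kHz.
15.5 kHz mod fs = 4.5 kHz.
4.5 kHz ≤ fs/2 = 5.5 kHz, appears at 4.5 kHz.
23.5 kHz mod fs = 1.5 kHz.
1.5 kHz ≤ fs/2 = 5.5 kHz, appears at 1.5 kHz.
36.5 kHz mod fs = 3.5 kHz.
3.5 kHz ≤ fs/2 = 5.5 kHz, appears at 3.5 kHz.
Distinct values: {1.5 kHz, 3.5 kHz, 4.5 kHz}.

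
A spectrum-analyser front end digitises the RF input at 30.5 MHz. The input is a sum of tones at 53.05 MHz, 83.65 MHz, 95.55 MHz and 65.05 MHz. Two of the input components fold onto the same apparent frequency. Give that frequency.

fs/2 = 15.25 MHz.
53.05 MHz mod fs = 22.55 MHz.
22.55 MHz > fs/2 = 15.25 MHz, folds to fs − 22.55 MHz = 7.95 MHz.
83.65 MHz mod fs = 22.65 MHz.
22.65 MHz > fs/2 = 15.25 MHz, folds to fs − 22.65 MHz = 7.85 MHz.
95.55 MHz mod fs = 4.05 MHz.
4.05 MHz ≤ fs/2 = 15.25 MHz, appears at 4.05 MHz.
65.05 MHz mod fs = 4.05 MHz.
4.05 MHz ≤ fs/2 = 15.25 MHz, appears at 4.05 MHz.
65.05 MHz and 95.55 MHz both map to 4.05 MHz.

4.05 MHz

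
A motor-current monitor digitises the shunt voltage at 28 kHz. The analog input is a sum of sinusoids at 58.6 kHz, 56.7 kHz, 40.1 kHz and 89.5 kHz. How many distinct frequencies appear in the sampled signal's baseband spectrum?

4

fs/2 = 14 kHz.
58.6 kHz mod fs = 2.6 kHz.
2.6 kHz ≤ fs/2 = 14 kHz, appears at 2.6 kHz.
56.7 kHz mod fs = 0.7 kHz.
0.7 kHz ≤ fs/2 = 14 kHz, appears at 0.7 kHz.
40.1 kHz mod fs = 12.1 kHz.
12.1 kHz ≤ fs/2 = 14 kHz, appears at 12.1 kHz.
89.5 kHz mod fs = 5.5 kHz.
5.5 kHz ≤ fs/2 = 14 kHz, appears at 5.5 kHz.
Distinct values: {0.7 kHz, 2.6 kHz, 5.5 kHz, 12.1 kHz} → 4.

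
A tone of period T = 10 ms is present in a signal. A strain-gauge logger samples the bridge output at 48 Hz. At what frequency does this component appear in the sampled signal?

4 Hz

T = 10 ms → f = 1/T = 100 Hz.
100 Hz mod fs = 4 Hz.
4 Hz ≤ fs/2 = 24 Hz, appears at 4 Hz.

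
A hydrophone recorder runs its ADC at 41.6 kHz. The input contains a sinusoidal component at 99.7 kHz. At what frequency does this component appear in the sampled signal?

16.5 kHz

99.7 kHz mod fs = 16.5 kHz.
16.5 kHz ≤ fs/2 = 20.8 kHz, appears at 16.5 kHz.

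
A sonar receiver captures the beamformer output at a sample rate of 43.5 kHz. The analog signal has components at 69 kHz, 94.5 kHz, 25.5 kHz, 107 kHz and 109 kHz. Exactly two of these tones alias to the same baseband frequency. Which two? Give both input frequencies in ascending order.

fs/2 = 21.75 kHz.
69 kHz mod fs = 25.5 kHz.
25.5 kHz > fs/2 = 21.75 kHz, folds to fs − 25.5 kHz = 18 kHz.
94.5 kHz mod fs = 7.5 kHz.
7.5 kHz ≤ fs/2 = 21.75 kHz, appears at 7.5 kHz.
25.5 kHz > fs/2 = 21.75 kHz, folds to fs − 25.5 kHz = 18 kHz.
107 kHz mod fs = 20 kHz.
20 kHz ≤ fs/2 = 21.75 kHz, appears at 20 kHz.
109 kHz mod fs = 22 kHz.
22 kHz > fs/2 = 21.75 kHz, folds to fs − 22 kHz = 21.5 kHz.
25.5 kHz and 69 kHz both map to 18 kHz.

25.5 kHz, 69 kHz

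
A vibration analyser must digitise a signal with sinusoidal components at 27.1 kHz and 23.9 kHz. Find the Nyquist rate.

54.2 kHz

Highest-frequency component: 27.1 kHz.
Nyquist rate = 2 × 27.1 kHz = 54.2 kHz.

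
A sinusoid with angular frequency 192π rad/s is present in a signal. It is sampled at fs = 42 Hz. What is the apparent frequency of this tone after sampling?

ω = 192π rad/s → f = ω/(2π) = 96 Hz.
96 Hz mod fs = 12 Hz.
12 Hz ≤ fs/2 = 21 Hz, appears at 12 Hz.

12 Hz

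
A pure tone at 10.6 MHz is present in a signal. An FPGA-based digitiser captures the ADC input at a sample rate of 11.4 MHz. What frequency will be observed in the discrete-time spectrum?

10.6 MHz > fs/2 = 5.7 MHz, folds to fs − 10.6 MHz = 0.8 MHz.

0.8 MHz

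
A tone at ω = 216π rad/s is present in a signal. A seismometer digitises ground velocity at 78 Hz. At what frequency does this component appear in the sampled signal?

30 Hz

ω = 216π rad/s → f = ω/(2π) = 108 Hz.
108 Hz mod fs = 30 Hz.
30 Hz ≤ fs/2 = 39 Hz, appears at 30 Hz.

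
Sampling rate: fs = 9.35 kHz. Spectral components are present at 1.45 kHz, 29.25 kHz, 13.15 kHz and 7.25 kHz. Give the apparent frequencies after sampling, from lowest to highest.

1.2 kHz, 1.45 kHz, 2.1 kHz, 3.8 kHz

fs/2 = 4.675 kHz.
1.45 kHz ≤ fs/2 = 4.675 kHz, passes unchanged.
29.25 kHz mod fs = 1.2 kHz.
1.2 kHz ≤ fs/2 = 4.675 kHz, appears at 1.2 kHz.
13.15 kHz mod fs = 3.8 kHz.
3.8 kHz ≤ fs/2 = 4.675 kHz, appears at 3.8 kHz.
7.25 kHz > fs/2 = 4.675 kHz, folds to fs − 7.25 kHz = 2.1 kHz.
Distinct values: {1.2 kHz, 1.45 kHz, 2.1 kHz, 3.8 kHz}.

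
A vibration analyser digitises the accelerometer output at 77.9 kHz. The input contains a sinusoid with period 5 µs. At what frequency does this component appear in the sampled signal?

T = 5 µs → f = 1/T = 200 kHz.
200 kHz mod fs = 44.2 kHz.
44.2 kHz > fs/2 = 38.95 kHz, folds to fs − 44.2 kHz = 33.7 kHz.

33.7 kHz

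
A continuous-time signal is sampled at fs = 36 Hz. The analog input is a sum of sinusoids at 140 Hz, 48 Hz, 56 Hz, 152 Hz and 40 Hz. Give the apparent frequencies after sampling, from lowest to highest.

4 Hz, 8 Hz, 12 Hz, 16 Hz

fs/2 = 18 Hz.
140 Hz mod fs = 32 Hz.
32 Hz > fs/2 = 18 Hz, folds to fs − 32 Hz = 4 Hz.
48 Hz mod fs = 12 Hz.
12 Hz ≤ fs/2 = 18 Hz, appears at 12 Hz.
56 Hz mod fs = 20 Hz.
20 Hz > fs/2 = 18 Hz, folds to fs − 20 Hz = 16 Hz.
152 Hz mod fs = 8 Hz.
8 Hz ≤ fs/2 = 18 Hz, appears at 8 Hz.
40 Hz mod fs = 4 Hz.
4 Hz ≤ fs/2 = 18 Hz, appears at 4 Hz.
Distinct values: {4 Hz, 8 Hz, 12 Hz, 16 Hz}.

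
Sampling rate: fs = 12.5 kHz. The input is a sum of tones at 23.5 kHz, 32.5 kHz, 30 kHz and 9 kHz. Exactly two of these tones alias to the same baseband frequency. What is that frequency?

5 kHz

fs/2 = 6.25 kHz.
23.5 kHz mod fs = 11 kHz.
11 kHz > fs/2 = 6.25 kHz, folds to fs − 11 kHz = 1.5 kHz.
32.5 kHz mod fs = 7.5 kHz.
7.5 kHz > fs/2 = 6.25 kHz, folds to fs − 7.5 kHz = 5 kHz.
30 kHz mod fs = 5 kHz.
5 kHz ≤ fs/2 = 6.25 kHz, appears at 5 kHz.
9 kHz > fs/2 = 6.25 kHz, folds to fs − 9 kHz = 3.5 kHz.
30 kHz and 32.5 kHz both map to 5 kHz.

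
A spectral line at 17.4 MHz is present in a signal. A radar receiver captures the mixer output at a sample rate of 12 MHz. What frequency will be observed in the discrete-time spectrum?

5.4 MHz

17.4 MHz mod fs = 5.4 MHz.
5.4 MHz ≤ fs/2 = 6 MHz, appears at 5.4 MHz.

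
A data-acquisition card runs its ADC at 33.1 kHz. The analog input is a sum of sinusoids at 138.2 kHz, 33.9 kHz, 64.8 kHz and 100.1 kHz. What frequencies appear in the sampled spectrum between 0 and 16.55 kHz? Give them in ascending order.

0.8 kHz, 1.4 kHz, 5.8 kHz

fs/2 = 16.55 kHz.
138.2 kHz mod fs = 5.8 kHz.
5.8 kHz ≤ fs/2 = 16.55 kHz, appears at 5.8 kHz.
33.9 kHz mod fs = 0.8 kHz.
0.8 kHz ≤ fs/2 = 16.55 kHz, appears at 0.8 kHz.
64.8 kHz mod fs = 31.7 kHz.
31.7 kHz > fs/2 = 16.55 kHz, folds to fs − 31.7 kHz = 1.4 kHz.
100.1 kHz mod fs = 0.8 kHz.
0.8 kHz ≤ fs/2 = 16.55 kHz, appears at 0.8 kHz.
Distinct values: {0.8 kHz, 1.4 kHz, 5.8 kHz}.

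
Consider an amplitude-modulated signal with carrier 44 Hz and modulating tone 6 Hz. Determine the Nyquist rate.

AM sidebands sit at fc ± fm = 38 Hz and 50 Hz.
Highest-frequency component: 50 Hz.
Nyquist rate = 2 × 50 Hz = 100 Hz.

100 Hz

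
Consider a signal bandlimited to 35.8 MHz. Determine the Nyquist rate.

71.6 MHz

Nyquist rate = 2 × 35.8 MHz = 71.6 MHz.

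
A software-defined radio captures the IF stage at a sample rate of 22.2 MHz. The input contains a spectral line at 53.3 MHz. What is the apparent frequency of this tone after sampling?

8.9 MHz

53.3 MHz mod fs = 8.9 MHz.
8.9 MHz ≤ fs/2 = 11.1 MHz, appears at 8.9 MHz.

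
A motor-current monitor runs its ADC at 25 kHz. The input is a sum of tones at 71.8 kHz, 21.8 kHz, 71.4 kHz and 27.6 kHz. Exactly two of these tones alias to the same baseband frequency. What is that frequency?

3.2 kHz

fs/2 = 12.5 kHz.
71.8 kHz mod fs = 21.8 kHz.
21.8 kHz > fs/2 = 12.5 kHz, folds to fs − 21.8 kHz = 3.2 kHz.
21.8 kHz > fs/2 = 12.5 kHz, folds to fs − 21.8 kHz = 3.2 kHz.
71.4 kHz mod fs = 21.4 kHz.
21.4 kHz > fs/2 = 12.5 kHz, folds to fs − 21.4 kHz = 3.6 kHz.
27.6 kHz mod fs = 2.6 kHz.
2.6 kHz ≤ fs/2 = 12.5 kHz, appears at 2.6 kHz.
21.8 kHz and 71.8 kHz both map to 3.2 kHz.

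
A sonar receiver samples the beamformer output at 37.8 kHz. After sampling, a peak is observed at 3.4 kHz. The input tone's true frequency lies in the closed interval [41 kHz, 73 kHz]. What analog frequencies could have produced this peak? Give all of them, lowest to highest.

Frequencies that alias to 3.4 kHz are k·fs ± 3.4 kHz for integer k ≥ 0.
k=0: 3.4 kHz.
k=1: 34.4 kHz, 41.2 kHz.
k=2: 72.2 kHz, 79 kHz.
k=3: 110 kHz, 116.8 kHz.
Within [41 kHz, 73 kHz]: 41.2 kHz, 72.2 kHz.

41.2 kHz, 72.2 kHz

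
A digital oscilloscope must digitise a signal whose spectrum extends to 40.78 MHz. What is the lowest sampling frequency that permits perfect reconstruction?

81.56 MHz

Nyquist rate = 2 × 40.78 MHz = 81.56 MHz.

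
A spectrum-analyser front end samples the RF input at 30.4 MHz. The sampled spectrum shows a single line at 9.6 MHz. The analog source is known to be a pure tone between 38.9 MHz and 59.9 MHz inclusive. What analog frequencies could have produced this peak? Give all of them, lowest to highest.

40 MHz, 51.2 MHz

Frequencies that alias to 9.6 MHz are k·fs ± 9.6 MHz for integer k ≥ 0.
k=0: 9.6 MHz.
k=1: 20.8 MHz, 40 MHz.
k=2: 51.2 MHz, 70.4 MHz.
k=3: 81.6 MHz, 100.8 MHz.
Within [38.9 MHz, 59.9 MHz]: 40 MHz, 51.2 MHz.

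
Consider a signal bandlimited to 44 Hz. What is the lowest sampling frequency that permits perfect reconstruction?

88 Hz

Nyquist rate = 2 × 44 Hz = 88 Hz.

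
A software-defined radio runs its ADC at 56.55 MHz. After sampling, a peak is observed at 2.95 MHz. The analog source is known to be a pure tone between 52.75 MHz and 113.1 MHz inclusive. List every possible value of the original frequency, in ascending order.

Frequencies that alias to 2.95 MHz are k·fs ± 2.95 MHz for integer k ≥ 0.
k=0: 2.95 MHz.
k=1: 53.6 MHz, 59.5 MHz.
k=2: 110.15 MHz, 116.05 MHz.
k=3: 166.7 MHz, 172.6 MHz.
Within [52.75 MHz, 113.1 MHz]: 53.6 MHz, 59.5 MHz, 110.15 MHz.

53.6 MHz, 59.5 MHz, 110.15 MHz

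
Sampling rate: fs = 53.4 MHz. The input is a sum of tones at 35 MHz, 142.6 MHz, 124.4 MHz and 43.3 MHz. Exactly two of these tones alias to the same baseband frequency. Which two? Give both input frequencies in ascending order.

124.4 MHz, 142.6 MHz

fs/2 = 26.7 MHz.
35 MHz > fs/2 = 26.7 MHz, folds to fs − 35 MHz = 18.4 MHz.
142.6 MHz mod fs = 35.8 MHz.
35.8 MHz > fs/2 = 26.7 MHz, folds to fs − 35.8 MHz = 17.6 MHz.
124.4 MHz mod fs = 17.6 MHz.
17.6 MHz ≤ fs/2 = 26.7 MHz, appears at 17.6 MHz.
43.3 MHz > fs/2 = 26.7 MHz, folds to fs − 43.3 MHz = 10.1 MHz.
124.4 MHz and 142.6 MHz both map to 17.6 MHz.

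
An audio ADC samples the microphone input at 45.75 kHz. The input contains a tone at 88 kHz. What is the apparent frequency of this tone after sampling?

88 kHz mod fs = 42.25 kHz.
42.25 kHz > fs/2 = 22.875 kHz, folds to fs − 42.25 kHz = 3.5 kHz.

3.5 kHz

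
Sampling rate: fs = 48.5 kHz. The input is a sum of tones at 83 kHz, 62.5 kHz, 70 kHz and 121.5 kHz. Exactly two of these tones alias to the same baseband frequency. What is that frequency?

fs/2 = 24.25 kHz.
83 kHz mod fs = 34.5 kHz.
34.5 kHz > fs/2 = 24.25 kHz, folds to fs − 34.5 kHz = 14 kHz.
62.5 kHz mod fs = 14 kHz.
14 kHz ≤ fs/2 = 24.25 kHz, appears at 14 kHz.
70 kHz mod fs = 21.5 kHz.
21.5 kHz ≤ fs/2 = 24.25 kHz, appears at 21.5 kHz.
121.5 kHz mod fs = 24.5 kHz.
24.5 kHz > fs/2 = 24.25 kHz, folds to fs − 24.5 kHz = 24 kHz.
62.5 kHz and 83 kHz both map to 14 kHz.

14 kHz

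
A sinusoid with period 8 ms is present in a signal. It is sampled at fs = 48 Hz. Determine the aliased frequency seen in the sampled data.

T = 8 ms → f = 1/T = 125 Hz.
125 Hz mod fs = 29 Hz.
29 Hz > fs/2 = 24 Hz, folds to fs − 29 Hz = 19 Hz.

19 Hz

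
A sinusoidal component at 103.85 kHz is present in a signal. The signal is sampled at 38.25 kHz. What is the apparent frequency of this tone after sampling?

10.9 kHz

103.85 kHz mod fs = 27.35 kHz.
27.35 kHz > fs/2 = 19.125 kHz, folds to fs − 27.35 kHz = 10.9 kHz.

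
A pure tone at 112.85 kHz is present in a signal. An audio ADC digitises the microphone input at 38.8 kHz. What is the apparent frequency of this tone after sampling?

112.85 kHz mod fs = 35.25 kHz.
35.25 kHz > fs/2 = 19.4 kHz, folds to fs − 35.25 kHz = 3.55 kHz.

3.55 kHz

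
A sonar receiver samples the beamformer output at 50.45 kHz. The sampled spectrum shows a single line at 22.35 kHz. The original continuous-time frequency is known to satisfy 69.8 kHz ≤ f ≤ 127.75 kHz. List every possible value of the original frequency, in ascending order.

72.8 kHz, 78.55 kHz, 123.25 kHz

Frequencies that alias to 22.35 kHz are k·fs ± 22.35 kHz for integer k ≥ 0.
k=0: 22.35 kHz.
k=1: 28.1 kHz, 72.8 kHz.
k=2: 78.55 kHz, 123.25 kHz.
k=3: 129 kHz, 173.7 kHz.
Within [69.8 kHz, 127.75 kHz]: 72.8 kHz, 78.55 kHz, 123.25 kHz.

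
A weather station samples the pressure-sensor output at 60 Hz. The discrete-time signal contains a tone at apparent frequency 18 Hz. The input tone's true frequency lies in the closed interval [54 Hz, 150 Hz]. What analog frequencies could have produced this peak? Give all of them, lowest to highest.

78 Hz, 102 Hz, 138 Hz

Frequencies that alias to 18 Hz are k·fs ± 18 Hz for integer k ≥ 0.
k=0: 18 Hz.
k=1: 42 Hz, 78 Hz.
k=2: 102 Hz, 138 Hz.
k=3: 162 Hz, 198 Hz.
Within [54 Hz, 150 Hz]: 78 Hz, 102 Hz, 138 Hz.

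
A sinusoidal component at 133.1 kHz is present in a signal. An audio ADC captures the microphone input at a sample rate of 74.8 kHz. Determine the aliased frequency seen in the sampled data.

16.5 kHz

133.1 kHz mod fs = 58.3 kHz.
58.3 kHz > fs/2 = 37.4 kHz, folds to fs − 58.3 kHz = 16.5 kHz.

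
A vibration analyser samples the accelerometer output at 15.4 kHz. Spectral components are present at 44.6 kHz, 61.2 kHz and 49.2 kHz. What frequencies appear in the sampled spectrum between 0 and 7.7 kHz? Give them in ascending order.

fs/2 = 7.7 kHz.
44.6 kHz mod fs = 13.8 kHz.
13.8 kHz > fs/2 = 7.7 kHz, folds to fs − 13.8 kHz = 1.6 kHz.
61.2 kHz mod fs = 15 kHz.
15 kHz > fs/2 = 7.7 kHz, folds to fs − 15 kHz = 0.4 kHz.
49.2 kHz mod fs = 3 kHz.
3 kHz ≤ fs/2 = 7.7 kHz, appears at 3 kHz.
Distinct values: {0.4 kHz, 1.6 kHz, 3 kHz}.

0.4 kHz, 1.6 kHz, 3 kHz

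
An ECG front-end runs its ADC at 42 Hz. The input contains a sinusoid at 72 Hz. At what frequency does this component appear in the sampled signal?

72 Hz mod fs = 30 Hz.
30 Hz > fs/2 = 21 Hz, folds to fs − 30 Hz = 12 Hz.

12 Hz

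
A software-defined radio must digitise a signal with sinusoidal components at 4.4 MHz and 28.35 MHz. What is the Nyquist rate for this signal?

56.7 MHz

Highest-frequency component: 28.35 MHz.
Nyquist rate = 2 × 28.35 MHz = 56.7 MHz.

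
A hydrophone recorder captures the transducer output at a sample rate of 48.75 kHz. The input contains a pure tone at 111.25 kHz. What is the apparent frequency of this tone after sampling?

111.25 kHz mod fs = 13.75 kHz.
13.75 kHz ≤ fs/2 = 24.375 kHz, appears at 13.75 kHz.

13.75 kHz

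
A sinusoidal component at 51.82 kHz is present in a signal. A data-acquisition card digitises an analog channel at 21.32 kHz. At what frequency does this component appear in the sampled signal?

51.82 kHz mod fs = 9.18 kHz.
9.18 kHz ≤ fs/2 = 10.66 kHz, appears at 9.18 kHz.

9.18 kHz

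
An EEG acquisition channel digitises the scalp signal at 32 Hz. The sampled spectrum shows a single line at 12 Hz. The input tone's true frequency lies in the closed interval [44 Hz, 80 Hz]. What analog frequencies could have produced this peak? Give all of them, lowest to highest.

Frequencies that alias to 12 Hz are k·fs ± 12 Hz for integer k ≥ 0.
k=0: 12 Hz.
k=1: 20 Hz, 44 Hz.
k=2: 52 Hz, 76 Hz.
k=3: 84 Hz, 108 Hz.
Within [44 Hz, 80 Hz]: 44 Hz, 52 Hz, 76 Hz.

44 Hz, 52 Hz, 76 Hz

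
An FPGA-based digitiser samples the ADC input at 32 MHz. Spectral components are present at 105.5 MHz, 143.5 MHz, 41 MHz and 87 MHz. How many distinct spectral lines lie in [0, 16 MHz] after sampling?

fs/2 = 16 MHz.
105.5 MHz mod fs = 9.5 MHz.
9.5 MHz ≤ fs/2 = 16 MHz, appears at 9.5 MHz.
143.5 MHz mod fs = 15.5 MHz.
15.5 MHz ≤ fs/2 = 16 MHz, appears at 15.5 MHz.
41 MHz mod fs = 9 MHz.
9 MHz ≤ fs/2 = 16 MHz, appears at 9 MHz.
87 MHz mod fs = 23 MHz.
23 MHz > fs/2 = 16 MHz, folds to fs − 23 MHz = 9 MHz.
Distinct values: {9 MHz, 9.5 MHz, 15.5 MHz} → 3.

3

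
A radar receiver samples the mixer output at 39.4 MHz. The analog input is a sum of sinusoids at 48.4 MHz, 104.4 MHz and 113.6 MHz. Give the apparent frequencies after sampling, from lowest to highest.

fs/2 = 19.7 MHz.
48.4 MHz mod fs = 9 MHz.
9 MHz ≤ fs/2 = 19.7 MHz, appears at 9 MHz.
104.4 MHz mod fs = 25.6 MHz.
25.6 MHz > fs/2 = 19.7 MHz, folds to fs − 25.6 MHz = 13.8 MHz.
113.6 MHz mod fs = 34.8 MHz.
34.8 MHz > fs/2 = 19.7 MHz, folds to fs − 34.8 MHz = 4.6 MHz.
Distinct values: {4.6 MHz, 9 MHz, 13.8 MHz}.

4.6 MHz, 9 MHz, 13.8 MHz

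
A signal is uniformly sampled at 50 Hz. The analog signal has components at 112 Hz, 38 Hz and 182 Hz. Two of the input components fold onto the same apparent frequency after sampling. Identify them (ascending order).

38 Hz, 112 Hz

fs/2 = 25 Hz.
112 Hz mod fs = 12 Hz.
12 Hz ≤ fs/2 = 25 Hz, appears at 12 Hz.
38 Hz > fs/2 = 25 Hz, folds to fs − 38 Hz = 12 Hz.
182 Hz mod fs = 32 Hz.
32 Hz > fs/2 = 25 Hz, folds to fs − 32 Hz = 18 Hz.
38 Hz and 112 Hz both map to 12 Hz.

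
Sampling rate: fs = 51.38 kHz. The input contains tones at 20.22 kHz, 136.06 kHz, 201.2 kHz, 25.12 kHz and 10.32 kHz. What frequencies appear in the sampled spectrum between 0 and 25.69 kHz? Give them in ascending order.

4.32 kHz, 10.32 kHz, 18.08 kHz, 20.22 kHz, 25.12 kHz

fs/2 = 25.69 kHz.
20.22 kHz ≤ fs/2 = 25.69 kHz, passes unchanged.
136.06 kHz mod fs = 33.3 kHz.
33.3 kHz > fs/2 = 25.69 kHz, folds to fs − 33.3 kHz = 18.08 kHz.
201.2 kHz mod fs = 47.06 kHz.
47.06 kHz > fs/2 = 25.69 kHz, folds to fs − 47.06 kHz = 4.32 kHz.
25.12 kHz ≤ fs/2 = 25.69 kHz, passes unchanged.
10.32 kHz ≤ fs/2 = 25.69 kHz, passes unchanged.
Distinct values: {4.32 kHz, 10.32 kHz, 18.08 kHz, 20.22 kHz, 25.12 kHz}.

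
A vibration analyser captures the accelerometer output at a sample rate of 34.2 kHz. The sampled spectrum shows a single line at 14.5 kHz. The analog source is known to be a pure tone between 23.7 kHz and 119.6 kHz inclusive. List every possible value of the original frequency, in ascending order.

Frequencies that alias to 14.5 kHz are k·fs ± 14.5 kHz for integer k ≥ 0.
k=0: 14.5 kHz.
k=1: 19.7 kHz, 48.7 kHz.
k=2: 53.9 kHz, 82.9 kHz.
k=3: 88.1 kHz, 117.1 kHz.
k=4: 122.3 kHz, 151.3 kHz.
Within [23.7 kHz, 119.6 kHz]: 48.7 kHz, 53.9 kHz, 82.9 kHz, 88.1 kHz, 117.1 kHz.

48.7 kHz, 53.9 kHz, 82.9 kHz, 88.1 kHz, 117.1 kHz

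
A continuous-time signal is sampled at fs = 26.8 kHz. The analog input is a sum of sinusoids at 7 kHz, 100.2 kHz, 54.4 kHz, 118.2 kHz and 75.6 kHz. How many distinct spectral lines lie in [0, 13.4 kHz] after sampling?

fs/2 = 13.4 kHz.
7 kHz ≤ fs/2 = 13.4 kHz, passes unchanged.
100.2 kHz mod fs = 19.8 kHz.
19.8 kHz > fs/2 = 13.4 kHz, folds to fs − 19.8 kHz = 7 kHz.
54.4 kHz mod fs = 0.8 kHz.
0.8 kHz ≤ fs/2 = 13.4 kHz, appears at 0.8 kHz.
118.2 kHz mod fs = 11 kHz.
11 kHz ≤ fs/2 = 13.4 kHz, appears at 11 kHz.
75.6 kHz mod fs = 22 kHz.
22 kHz > fs/2 = 13.4 kHz, folds to fs − 22 kHz = 4.8 kHz.
Distinct values: {0.8 kHz, 4.8 kHz, 7 kHz, 11 kHz} → 4.

4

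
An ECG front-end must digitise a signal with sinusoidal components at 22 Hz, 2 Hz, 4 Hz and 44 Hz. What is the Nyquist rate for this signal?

Highest-frequency component: 44 Hz.
Nyquist rate = 2 × 44 Hz = 88 Hz.

88 Hz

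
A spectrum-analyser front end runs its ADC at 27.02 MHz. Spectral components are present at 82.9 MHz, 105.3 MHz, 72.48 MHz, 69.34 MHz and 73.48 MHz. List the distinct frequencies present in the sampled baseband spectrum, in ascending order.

fs/2 = 13.51 MHz.
82.9 MHz mod fs = 1.84 MHz.
1.84 MHz ≤ fs/2 = 13.51 MHz, appears at 1.84 MHz.
105.3 MHz mod fs = 24.24 MHz.
24.24 MHz > fs/2 = 13.51 MHz, folds to fs − 24.24 MHz = 2.78 MHz.
72.48 MHz mod fs = 18.44 MHz.
18.44 MHz > fs/2 = 13.51 MHz, folds to fs − 18.44 MHz = 8.58 MHz.
69.34 MHz mod fs = 15.3 MHz.
15.3 MHz > fs/2 = 13.51 MHz, folds to fs − 15.3 MHz = 11.72 MHz.
73.48 MHz mod fs = 19.44 MHz.
19.44 MHz > fs/2 = 13.51 MHz, folds to fs − 19.44 MHz = 7.58 MHz.
Distinct values: {1.84 MHz, 2.78 MHz, 7.58 MHz, 8.58 MHz, 11.72 MHz}.

1.84 MHz, 2.78 MHz, 7.58 MHz, 8.58 MHz, 11.72 MHz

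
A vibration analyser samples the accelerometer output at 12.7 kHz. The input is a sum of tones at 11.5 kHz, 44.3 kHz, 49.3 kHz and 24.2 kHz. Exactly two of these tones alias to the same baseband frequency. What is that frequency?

fs/2 = 6.35 kHz.
11.5 kHz > fs/2 = 6.35 kHz, folds to fs − 11.5 kHz = 1.2 kHz.
44.3 kHz mod fs = 6.2 kHz.
6.2 kHz ≤ fs/2 = 6.35 kHz, appears at 6.2 kHz.
49.3 kHz mod fs = 11.2 kHz.
11.2 kHz > fs/2 = 6.35 kHz, folds to fs − 11.2 kHz = 1.5 kHz.
24.2 kHz mod fs = 11.5 kHz.
11.5 kHz > fs/2 = 6.35 kHz, folds to fs − 11.5 kHz = 1.2 kHz.
11.5 kHz and 24.2 kHz both map to 1.2 kHz.

1.2 kHz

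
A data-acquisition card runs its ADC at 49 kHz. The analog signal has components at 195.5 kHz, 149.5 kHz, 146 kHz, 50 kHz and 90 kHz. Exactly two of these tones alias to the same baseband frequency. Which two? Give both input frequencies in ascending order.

50 kHz, 146 kHz

fs/2 = 24.5 kHz.
195.5 kHz mod fs = 48.5 kHz.
48.5 kHz > fs/2 = 24.5 kHz, folds to fs − 48.5 kHz = 0.5 kHz.
149.5 kHz mod fs = 2.5 kHz.
2.5 kHz ≤ fs/2 = 24.5 kHz, appears at 2.5 kHz.
146 kHz mod fs = 48 kHz.
48 kHz > fs/2 = 24.5 kHz, folds to fs − 48 kHz = 1 kHz.
50 kHz mod fs = 1 kHz.
1 kHz ≤ fs/2 = 24.5 kHz, appears at 1 kHz.
90 kHz mod fs = 41 kHz.
41 kHz > fs/2 = 24.5 kHz, folds to fs − 41 kHz = 8 kHz.
50 kHz and 146 kHz both map to 1 kHz.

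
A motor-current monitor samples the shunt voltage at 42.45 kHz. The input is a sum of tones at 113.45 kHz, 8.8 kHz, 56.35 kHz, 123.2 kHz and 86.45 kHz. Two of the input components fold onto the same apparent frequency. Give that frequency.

fs/2 = 21.225 kHz.
113.45 kHz mod fs = 28.55 kHz.
28.55 kHz > fs/2 = 21.225 kHz, folds to fs − 28.55 kHz = 13.9 kHz.
8.8 kHz ≤ fs/2 = 21.225 kHz, passes unchanged.
56.35 kHz mod fs = 13.9 kHz.
13.9 kHz ≤ fs/2 = 21.225 kHz, appears at 13.9 kHz.
123.2 kHz mod fs = 38.3 kHz.
38.3 kHz > fs/2 = 21.225 kHz, folds to fs − 38.3 kHz = 4.15 kHz.
86.45 kHz mod fs = 1.55 kHz.
1.55 kHz ≤ fs/2 = 21.225 kHz, appears at 1.55 kHz.
56.35 kHz and 113.45 kHz both map to 13.9 kHz.

13.9 kHz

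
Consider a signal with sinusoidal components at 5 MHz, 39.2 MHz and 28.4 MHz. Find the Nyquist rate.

Highest-frequency component: 39.2 MHz.
Nyquist rate = 2 × 39.2 MHz = 78.4 MHz.

78.4 MHz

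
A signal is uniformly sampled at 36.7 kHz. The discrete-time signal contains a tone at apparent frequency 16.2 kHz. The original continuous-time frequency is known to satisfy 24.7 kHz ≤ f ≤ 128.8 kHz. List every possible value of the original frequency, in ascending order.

Frequencies that alias to 16.2 kHz are k·fs ± 16.2 kHz for integer k ≥ 0.
k=0: 16.2 kHz.
k=1: 20.5 kHz, 52.9 kHz.
k=2: 57.2 kHz, 89.6 kHz.
k=3: 93.9 kHz, 126.3 kHz.
k=4: 130.6 kHz, 163 kHz.
Within [24.7 kHz, 128.8 kHz]: 52.9 kHz, 57.2 kHz, 89.6 kHz, 93.9 kHz, 126.3 kHz.

52.9 kHz, 57.2 kHz, 89.6 kHz, 93.9 kHz, 126.3 kHz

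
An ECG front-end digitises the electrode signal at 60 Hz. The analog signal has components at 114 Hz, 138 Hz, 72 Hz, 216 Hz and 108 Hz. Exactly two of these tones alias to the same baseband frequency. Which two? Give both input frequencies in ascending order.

72 Hz, 108 Hz

fs/2 = 30 Hz.
114 Hz mod fs = 54 Hz.
54 Hz > fs/2 = 30 Hz, folds to fs − 54 Hz = 6 Hz.
138 Hz mod fs = 18 Hz.
18 Hz ≤ fs/2 = 30 Hz, appears at 18 Hz.
72 Hz mod fs = 12 Hz.
12 Hz ≤ fs/2 = 30 Hz, appears at 12 Hz.
216 Hz mod fs = 36 Hz.
36 Hz > fs/2 = 30 Hz, folds to fs − 36 Hz = 24 Hz.
108 Hz mod fs = 48 Hz.
48 Hz > fs/2 = 30 Hz, folds to fs − 48 Hz = 12 Hz.
72 Hz and 108 Hz both map to 12 Hz.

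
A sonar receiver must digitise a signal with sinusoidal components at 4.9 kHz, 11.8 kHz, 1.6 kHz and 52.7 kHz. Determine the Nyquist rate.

Highest-frequency component: 52.7 kHz.
Nyquist rate = 2 × 52.7 kHz = 105.4 kHz.

105.4 kHz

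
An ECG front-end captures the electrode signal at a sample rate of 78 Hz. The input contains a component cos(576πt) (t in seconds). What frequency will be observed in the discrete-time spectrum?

ω = 576π rad/s → f = ω/(2π) = 288 Hz.
288 Hz mod fs = 54 Hz.
54 Hz > fs/2 = 39 Hz, folds to fs − 54 Hz = 24 Hz.

24 Hz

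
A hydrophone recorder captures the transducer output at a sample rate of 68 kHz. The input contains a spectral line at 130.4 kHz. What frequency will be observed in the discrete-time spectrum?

5.6 kHz

130.4 kHz mod fs = 62.4 kHz.
62.4 kHz > fs/2 = 34 kHz, folds to fs − 62.4 kHz = 5.6 kHz.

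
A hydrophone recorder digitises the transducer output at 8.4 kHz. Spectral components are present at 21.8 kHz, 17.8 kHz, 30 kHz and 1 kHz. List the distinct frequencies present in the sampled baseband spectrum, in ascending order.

fs/2 = 4.2 kHz.
21.8 kHz mod fs = 5 kHz.
5 kHz > fs/2 = 4.2 kHz, folds to fs − 5 kHz = 3.4 kHz.
17.8 kHz mod fs = 1 kHz.
1 kHz ≤ fs/2 = 4.2 kHz, appears at 1 kHz.
30 kHz mod fs = 4.8 kHz.
4.8 kHz > fs/2 = 4.2 kHz, folds to fs − 4.8 kHz = 3.6 kHz.
1 kHz ≤ fs/2 = 4.2 kHz, passes unchanged.
Distinct values: {1 kHz, 3.4 kHz, 3.6 kHz}.

1 kHz, 3.4 kHz, 3.6 kHz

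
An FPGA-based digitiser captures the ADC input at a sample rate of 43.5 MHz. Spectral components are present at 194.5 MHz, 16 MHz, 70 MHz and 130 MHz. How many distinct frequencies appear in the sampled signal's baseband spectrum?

4

fs/2 = 21.75 MHz.
194.5 MHz mod fs = 20.5 MHz.
20.5 MHz ≤ fs/2 = 21.75 MHz, appears at 20.5 MHz.
16 MHz ≤ fs/2 = 21.75 MHz, passes unchanged.
70 MHz mod fs = 26.5 MHz.
26.5 MHz > fs/2 = 21.75 MHz, folds to fs − 26.5 MHz = 17 MHz.
130 MHz mod fs = 43 MHz.
43 MHz > fs/2 = 21.75 MHz, folds to fs − 43 MHz = 0.5 MHz.
Distinct values: {0.5 MHz, 16 MHz, 17 MHz, 20.5 MHz} → 4.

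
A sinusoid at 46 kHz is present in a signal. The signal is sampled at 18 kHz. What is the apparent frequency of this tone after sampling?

46 kHz mod fs = 10 kHz.
10 kHz > fs/2 = 9 kHz, folds to fs − 10 kHz = 8 kHz.

8 kHz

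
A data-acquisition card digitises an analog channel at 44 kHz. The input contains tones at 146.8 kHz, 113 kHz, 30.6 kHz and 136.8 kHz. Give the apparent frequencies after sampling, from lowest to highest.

4.8 kHz, 13.4 kHz, 14.8 kHz, 19 kHz

fs/2 = 22 kHz.
146.8 kHz mod fs = 14.8 kHz.
14.8 kHz ≤ fs/2 = 22 kHz, appears at 14.8 kHz.
113 kHz mod fs = 25 kHz.
25 kHz > fs/2 = 22 kHz, folds to fs − 25 kHz = 19 kHz.
30.6 kHz > fs/2 = 22 kHz, folds to fs − 30.6 kHz = 13.4 kHz.
136.8 kHz mod fs = 4.8 kHz.
4.8 kHz ≤ fs/2 = 22 kHz, appears at 4.8 kHz.
Distinct values: {4.8 kHz, 13.4 kHz, 14.8 kHz, 19 kHz}.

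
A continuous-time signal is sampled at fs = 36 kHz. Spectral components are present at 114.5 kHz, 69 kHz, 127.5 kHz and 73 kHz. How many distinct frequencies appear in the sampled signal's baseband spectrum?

fs/2 = 18 kHz.
114.5 kHz mod fs = 6.5 kHz.
6.5 kHz ≤ fs/2 = 18 kHz, appears at 6.5 kHz.
69 kHz mod fs = 33 kHz.
33 kHz > fs/2 = 18 kHz, folds to fs − 33 kHz = 3 kHz.
127.5 kHz mod fs = 19.5 kHz.
19.5 kHz > fs/2 = 18 kHz, folds to fs − 19.5 kHz = 16.5 kHz.
73 kHz mod fs = 1 kHz.
1 kHz ≤ fs/2 = 18 kHz, appears at 1 kHz.
Distinct values: {1 kHz, 3 kHz, 6.5 kHz, 16.5 kHz} → 4.

4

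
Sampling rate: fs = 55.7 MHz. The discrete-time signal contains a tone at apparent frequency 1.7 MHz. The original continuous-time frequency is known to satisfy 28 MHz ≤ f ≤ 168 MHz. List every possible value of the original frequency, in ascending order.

54 MHz, 57.4 MHz, 109.7 MHz, 113.1 MHz, 165.4 MHz

Frequencies that alias to 1.7 MHz are k·fs ± 1.7 MHz for integer k ≥ 0.
k=0: 1.7 MHz.
k=1: 54 MHz, 57.4 MHz.
k=2: 109.7 MHz, 113.1 MHz.
k=3: 165.4 MHz, 168.8 MHz.
k=4: 221.1 MHz, 224.5 MHz.
Within [28 MHz, 168 MHz]: 54 MHz, 57.4 MHz, 109.7 MHz, 113.1 MHz, 165.4 MHz.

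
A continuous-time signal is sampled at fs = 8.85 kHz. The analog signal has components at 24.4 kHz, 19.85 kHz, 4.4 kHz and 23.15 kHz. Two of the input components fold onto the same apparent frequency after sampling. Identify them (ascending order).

fs/2 = 4.425 kHz.
24.4 kHz mod fs = 6.7 kHz.
6.7 kHz > fs/2 = 4.425 kHz, folds to fs − 6.7 kHz = 2.15 kHz.
19.85 kHz mod fs = 2.15 kHz.
2.15 kHz ≤ fs/2 = 4.425 kHz, appears at 2.15 kHz.
4.4 kHz ≤ fs/2 = 4.425 kHz, passes unchanged.
23.15 kHz mod fs = 5.45 kHz.
5.45 kHz > fs/2 = 4.425 kHz, folds to fs − 5.45 kHz = 3.4 kHz.
19.85 kHz and 24.4 kHz both map to 2.15 kHz.

19.85 kHz, 24.4 kHz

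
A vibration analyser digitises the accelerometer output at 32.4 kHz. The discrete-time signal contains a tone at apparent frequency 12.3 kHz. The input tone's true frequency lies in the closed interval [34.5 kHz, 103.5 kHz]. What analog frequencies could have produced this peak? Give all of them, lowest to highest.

44.7 kHz, 52.5 kHz, 77.1 kHz, 84.9 kHz

Frequencies that alias to 12.3 kHz are k·fs ± 12.3 kHz for integer k ≥ 0.
k=0: 12.3 kHz.
k=1: 20.1 kHz, 44.7 kHz.
k=2: 52.5 kHz, 77.1 kHz.
k=3: 84.9 kHz, 109.5 kHz.
k=4: 117.3 kHz, 141.9 kHz.
Within [34.5 kHz, 103.5 kHz]: 44.7 kHz, 52.5 kHz, 77.1 kHz, 84.9 kHz.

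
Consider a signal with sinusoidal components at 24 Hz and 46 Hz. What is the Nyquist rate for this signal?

Highest-frequency component: 46 Hz.
Nyquist rate = 2 × 46 Hz = 92 Hz.

92 Hz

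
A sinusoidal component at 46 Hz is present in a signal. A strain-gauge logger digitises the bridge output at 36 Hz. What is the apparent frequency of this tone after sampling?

10 Hz

46 Hz mod fs = 10 Hz.
10 Hz ≤ fs/2 = 18 Hz, appears at 10 Hz.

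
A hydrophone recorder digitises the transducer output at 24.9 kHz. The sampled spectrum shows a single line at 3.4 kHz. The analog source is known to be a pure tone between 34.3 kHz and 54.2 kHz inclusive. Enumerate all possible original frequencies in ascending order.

46.4 kHz, 53.2 kHz

Frequencies that alias to 3.4 kHz are k·fs ± 3.4 kHz for integer k ≥ 0.
k=0: 3.4 kHz.
k=1: 21.5 kHz, 28.3 kHz.
k=2: 46.4 kHz, 53.2 kHz.
k=3: 71.3 kHz, 78.1 kHz.
Within [34.3 kHz, 54.2 kHz]: 46.4 kHz, 53.2 kHz.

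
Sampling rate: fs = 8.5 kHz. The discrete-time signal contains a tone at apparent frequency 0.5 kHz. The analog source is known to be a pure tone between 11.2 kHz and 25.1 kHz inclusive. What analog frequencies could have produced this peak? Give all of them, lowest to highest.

Frequencies that alias to 0.5 kHz are k·fs ± 0.5 kHz for integer k ≥ 0.
k=0: 0.5 kHz.
k=1: 8 kHz, 9 kHz.
k=2: 16.5 kHz, 17.5 kHz.
k=3: 25 kHz, 26 kHz.
k=4: 33.5 kHz, 34.5 kHz.
Within [11.2 kHz, 25.1 kHz]: 16.5 kHz, 17.5 kHz, 25 kHz.

16.5 kHz, 17.5 kHz, 25 kHz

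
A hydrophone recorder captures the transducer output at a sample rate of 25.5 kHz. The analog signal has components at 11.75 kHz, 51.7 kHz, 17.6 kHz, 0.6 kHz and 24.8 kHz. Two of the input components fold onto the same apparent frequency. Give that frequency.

0.7 kHz

fs/2 = 12.75 kHz.
11.75 kHz ≤ fs/2 = 12.75 kHz, passes unchanged.
51.7 kHz mod fs = 0.7 kHz.
0.7 kHz ≤ fs/2 = 12.75 kHz, appears at 0.7 kHz.
17.6 kHz > fs/2 = 12.75 kHz, folds to fs − 17.6 kHz = 7.9 kHz.
0.6 kHz ≤ fs/2 = 12.75 kHz, passes unchanged.
24.8 kHz > fs/2 = 12.75 kHz, folds to fs − 24.8 kHz = 0.7 kHz.
24.8 kHz and 51.7 kHz both map to 0.7 kHz.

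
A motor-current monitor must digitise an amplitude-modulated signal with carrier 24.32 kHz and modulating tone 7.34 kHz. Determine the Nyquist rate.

AM sidebands sit at fc ± fm = 16.98 kHz and 31.66 kHz.
Highest-frequency component: 31.66 kHz.
Nyquist rate = 2 × 31.66 kHz = 63.32 kHz.

63.32 kHz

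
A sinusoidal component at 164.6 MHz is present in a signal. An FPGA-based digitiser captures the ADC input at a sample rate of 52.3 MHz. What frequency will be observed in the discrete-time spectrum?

7.7 MHz

164.6 MHz mod fs = 7.7 MHz.
7.7 MHz ≤ fs/2 = 26.15 MHz, appears at 7.7 MHz.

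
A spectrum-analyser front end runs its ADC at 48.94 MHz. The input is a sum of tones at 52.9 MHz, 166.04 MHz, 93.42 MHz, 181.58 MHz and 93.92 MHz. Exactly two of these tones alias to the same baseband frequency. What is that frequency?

3.96 MHz

fs/2 = 24.47 MHz.
52.9 MHz mod fs = 3.96 MHz.
3.96 MHz ≤ fs/2 = 24.47 MHz, appears at 3.96 MHz.
166.04 MHz mod fs = 19.22 MHz.
19.22 MHz ≤ fs/2 = 24.47 MHz, appears at 19.22 MHz.
93.42 MHz mod fs = 44.48 MHz.
44.48 MHz > fs/2 = 24.47 MHz, folds to fs − 44.48 MHz = 4.46 MHz.
181.58 MHz mod fs = 34.76 MHz.
34.76 MHz > fs/2 = 24.47 MHz, folds to fs − 34.76 MHz = 14.18 MHz.
93.92 MHz mod fs = 44.98 MHz.
44.98 MHz > fs/2 = 24.47 MHz, folds to fs − 44.98 MHz = 3.96 MHz.
52.9 MHz and 93.92 MHz both map to 3.96 MHz.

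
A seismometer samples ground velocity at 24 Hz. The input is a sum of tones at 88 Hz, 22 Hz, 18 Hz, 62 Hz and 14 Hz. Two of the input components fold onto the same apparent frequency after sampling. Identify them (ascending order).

14 Hz, 62 Hz

fs/2 = 12 Hz.
88 Hz mod fs = 16 Hz.
16 Hz > fs/2 = 12 Hz, folds to fs − 16 Hz = 8 Hz.
22 Hz > fs/2 = 12 Hz, folds to fs − 22 Hz = 2 Hz.
18 Hz > fs/2 = 12 Hz, folds to fs − 18 Hz = 6 Hz.
62 Hz mod fs = 14 Hz.
14 Hz > fs/2 = 12 Hz, folds to fs − 14 Hz = 10 Hz.
14 Hz > fs/2 = 12 Hz, folds to fs − 14 Hz = 10 Hz.
14 Hz and 62 Hz both map to 10 Hz.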